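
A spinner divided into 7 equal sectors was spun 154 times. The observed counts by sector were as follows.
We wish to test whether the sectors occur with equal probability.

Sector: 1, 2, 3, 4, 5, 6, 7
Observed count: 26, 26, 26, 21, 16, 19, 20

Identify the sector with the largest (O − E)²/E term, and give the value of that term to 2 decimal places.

Under H₀ each category has probability 1/7, so each expected count is 154/7 = 22.
cat         O        E   (O−E)²/E
1          26       22      0.727
2          26       22      0.727
3          26       22      0.727
4          21       22      0.045
5          16       22      1.636
6          19       22      0.409
7          20       22      0.182
The largest term is for 5: 1.64.

5, 1.64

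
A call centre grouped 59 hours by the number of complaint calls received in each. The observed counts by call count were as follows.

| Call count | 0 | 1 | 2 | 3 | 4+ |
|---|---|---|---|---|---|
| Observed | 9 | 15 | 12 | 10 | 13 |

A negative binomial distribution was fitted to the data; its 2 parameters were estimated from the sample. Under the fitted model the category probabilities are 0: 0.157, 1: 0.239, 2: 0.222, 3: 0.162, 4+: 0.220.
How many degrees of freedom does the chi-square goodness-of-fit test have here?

There are k = 5 categories and 2 parameters estimated from the data, so df = 5 − 1 − 2 = 2.

2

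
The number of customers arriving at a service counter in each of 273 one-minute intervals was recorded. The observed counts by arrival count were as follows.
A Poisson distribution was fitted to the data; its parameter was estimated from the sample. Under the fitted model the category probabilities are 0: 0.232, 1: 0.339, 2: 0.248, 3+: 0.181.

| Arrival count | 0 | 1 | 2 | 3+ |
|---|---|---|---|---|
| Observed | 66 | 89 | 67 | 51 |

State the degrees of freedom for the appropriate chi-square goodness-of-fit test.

There are k = 4 categories and 1 parameter estimated from the data, so df = 4 − 1 − 1 = 2.

2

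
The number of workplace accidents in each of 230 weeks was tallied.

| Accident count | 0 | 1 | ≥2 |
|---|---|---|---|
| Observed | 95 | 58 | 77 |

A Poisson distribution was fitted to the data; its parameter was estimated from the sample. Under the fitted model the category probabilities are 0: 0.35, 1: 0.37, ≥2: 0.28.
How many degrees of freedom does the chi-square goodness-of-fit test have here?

1

There are k = 3 categories and 1 parameter estimated from the data, so df = 3 − 1 − 1 = 1.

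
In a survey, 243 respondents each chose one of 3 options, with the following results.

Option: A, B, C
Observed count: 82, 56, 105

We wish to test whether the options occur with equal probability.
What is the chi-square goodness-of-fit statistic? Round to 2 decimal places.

14.84

Expected count for each of the 3 categories: 243/3 = 81.
cat         O        E   (O−E)²/E
A          82       81      0.012
B          56       81      7.716
C         105       81      7.111
Sum = 14.84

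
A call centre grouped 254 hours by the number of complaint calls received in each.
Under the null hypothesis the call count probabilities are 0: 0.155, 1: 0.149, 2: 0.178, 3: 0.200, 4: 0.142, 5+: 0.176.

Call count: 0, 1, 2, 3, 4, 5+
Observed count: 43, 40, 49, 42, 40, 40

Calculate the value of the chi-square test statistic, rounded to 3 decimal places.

3.223

Expected counts E_i = n·p_i: 254×0.155 = 39.37, 254×0.149 = 37.846, 254×0.178 = 45.212, 254×0.200 = 50.8, 254×0.142 = 36.068, 254×0.176 = 44.704.
cat         O        E   (O−E)²/E
0          43    39.37     0.3347
1          40   37.846     0.1226
2          49   45.212     0.3174
3          42     50.8     1.5244
4          40   36.068     0.4287
5+         40   44.704     0.4950
Sum = 3.223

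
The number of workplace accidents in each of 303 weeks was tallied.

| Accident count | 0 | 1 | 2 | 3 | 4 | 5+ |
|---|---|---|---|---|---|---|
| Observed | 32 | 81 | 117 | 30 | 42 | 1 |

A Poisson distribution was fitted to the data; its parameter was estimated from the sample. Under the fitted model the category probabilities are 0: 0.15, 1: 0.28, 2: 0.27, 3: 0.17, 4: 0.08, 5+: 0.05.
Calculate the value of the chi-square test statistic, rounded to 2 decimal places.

Expected counts E_i = n·p_i: 303×0.15 = 45.45, 303×0.28 = 84.84, 303×0.27 = 81.81, 303×0.17 = 51.51, 303×0.08 = 24.24, 303×0.05 = 15.15.
0: (32 − 45.45)²/45.45 = 180.9025/45.45 = 3.980
1: (81 − 84.84)²/84.84 = 14.7456/84.84 = 0.174
2: (117 − 81.81)²/81.81 = 1238.3361/81.81 = 15.137
3: (30 − 51.51)²/51.51 = 462.6801/51.51 = 8.982
4: (42 − 24.24)²/24.24 = 315.4176/24.24 = 13.012
5+: (1 − 15.15)²/15.15 = 200.2225/15.15 = 13.216
Sum = 54.50

54.50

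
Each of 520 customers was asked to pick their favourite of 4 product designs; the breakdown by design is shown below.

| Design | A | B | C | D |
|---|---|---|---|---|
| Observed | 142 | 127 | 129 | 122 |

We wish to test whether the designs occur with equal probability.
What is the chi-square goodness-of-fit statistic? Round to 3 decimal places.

1.677

Under H₀ each category has probability 1/4, so each expected count is 520/4 = 130.
cat         O        E   (O−E)²/E
A         142      130     1.1077
B         127      130     0.0692
C         129      130     0.0077
D         122      130     0.4923
Sum = 1.677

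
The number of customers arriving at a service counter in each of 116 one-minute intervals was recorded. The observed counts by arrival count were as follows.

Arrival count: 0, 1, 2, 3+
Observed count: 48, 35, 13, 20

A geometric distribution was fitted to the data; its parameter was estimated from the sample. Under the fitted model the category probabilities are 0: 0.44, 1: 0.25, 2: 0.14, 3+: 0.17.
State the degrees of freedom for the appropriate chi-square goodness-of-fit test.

2

There are k = 4 categories and 1 parameter estimated from the data, so df = 4 − 1 − 1 = 2.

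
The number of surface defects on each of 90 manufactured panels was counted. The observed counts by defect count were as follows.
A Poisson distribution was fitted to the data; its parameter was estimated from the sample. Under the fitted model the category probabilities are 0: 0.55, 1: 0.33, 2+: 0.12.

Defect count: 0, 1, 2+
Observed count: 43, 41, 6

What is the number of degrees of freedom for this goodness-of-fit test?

1

There are k = 3 categories and 1 parameter estimated from the data, so df = 3 − 1 − 1 = 1.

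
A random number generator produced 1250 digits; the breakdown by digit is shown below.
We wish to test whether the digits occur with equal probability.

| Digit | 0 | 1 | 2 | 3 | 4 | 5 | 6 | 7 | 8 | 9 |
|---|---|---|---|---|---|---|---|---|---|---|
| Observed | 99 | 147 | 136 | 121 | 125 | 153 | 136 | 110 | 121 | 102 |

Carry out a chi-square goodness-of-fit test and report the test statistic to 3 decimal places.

23.776

Expected count for each of the 10 categories: 1250/10 = 125.
0: (99 − 125)²/125 = 676/125 = 5.4080
1: (147 − 125)²/125 = 484/125 = 3.8720
2: (136 − 125)²/125 = 121/125 = 0.9680
3: (121 − 125)²/125 = 16/125 = 0.1280
4: (125 − 125)²/125 = 0/125 = 0.0000
5: (153 − 125)²/125 = 784/125 = 6.2720
6: (136 − 125)²/125 = 121/125 = 0.9680
7: (110 − 125)²/125 = 225/125 = 1.8000
8: (121 − 125)²/125 = 16/125 = 0.1280
9: (102 − 125)²/125 = 529/125 = 4.2320
Sum = 23.776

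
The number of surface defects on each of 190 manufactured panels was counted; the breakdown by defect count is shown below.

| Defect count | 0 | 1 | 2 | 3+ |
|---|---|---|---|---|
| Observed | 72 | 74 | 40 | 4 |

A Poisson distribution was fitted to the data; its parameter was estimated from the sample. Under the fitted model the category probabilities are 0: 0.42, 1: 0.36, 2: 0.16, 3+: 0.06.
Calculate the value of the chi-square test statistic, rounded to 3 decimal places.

Expected counts E_i = n·p_i: 190×0.42 = 79.8, 190×0.36 = 68.4, 190×0.16 = 30.4, 190×0.06 = 11.4.
χ² = (72−79.8)²/79.8 + (74−68.4)²/68.4 + (40−30.4)²/30.4 + (4−11.4)²/11.4
   = 0.7624 + 0.4585 + 3.0316 + 4.8035
Sum = 9.056

9.056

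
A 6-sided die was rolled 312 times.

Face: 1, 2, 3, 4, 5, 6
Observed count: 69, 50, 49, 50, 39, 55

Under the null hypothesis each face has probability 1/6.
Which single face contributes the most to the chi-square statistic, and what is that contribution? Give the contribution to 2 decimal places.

Under H₀ each category has probability 1/6, so each expected count is 312/6 = 52.
χ² = (69−52)²/52 + (50−52)²/52 + (49−52)²/52 + (50−52)²/52 + (39−52)²/52 + (55−52)²/52
   = 5.558 + 0.077 + 0.173 + 0.077 + 3.250 + 0.173
The largest term is for 1: 5.56.

1, 5.56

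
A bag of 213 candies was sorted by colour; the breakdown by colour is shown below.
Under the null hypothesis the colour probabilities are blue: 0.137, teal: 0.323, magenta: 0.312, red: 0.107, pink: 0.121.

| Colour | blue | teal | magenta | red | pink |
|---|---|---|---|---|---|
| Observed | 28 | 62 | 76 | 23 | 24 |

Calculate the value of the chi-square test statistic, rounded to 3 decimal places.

2.214

Expected counts E_i = n·p_i: 213×0.137 = 29.181, 213×0.323 = 68.799, 213×0.312 = 66.456, 213×0.107 = 22.791, 213×0.121 = 25.773.
cat          O        E   (O−E)²/E
blue        28   29.181     0.0478
teal        62   68.799     0.6719
magenta     76   66.456     1.3707
red         23   22.791     0.0019
pink        24   25.773     0.1220
Sum = 2.214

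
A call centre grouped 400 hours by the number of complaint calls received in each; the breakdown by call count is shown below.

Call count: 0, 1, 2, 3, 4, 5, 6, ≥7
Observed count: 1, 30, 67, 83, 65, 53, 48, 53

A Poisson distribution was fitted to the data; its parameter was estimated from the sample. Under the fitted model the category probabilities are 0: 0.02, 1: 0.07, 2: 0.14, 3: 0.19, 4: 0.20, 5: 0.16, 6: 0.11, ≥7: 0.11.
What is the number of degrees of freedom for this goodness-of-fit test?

There are k = 8 categories and 1 parameter estimated from the data, so df = 8 − 1 − 1 = 6.

6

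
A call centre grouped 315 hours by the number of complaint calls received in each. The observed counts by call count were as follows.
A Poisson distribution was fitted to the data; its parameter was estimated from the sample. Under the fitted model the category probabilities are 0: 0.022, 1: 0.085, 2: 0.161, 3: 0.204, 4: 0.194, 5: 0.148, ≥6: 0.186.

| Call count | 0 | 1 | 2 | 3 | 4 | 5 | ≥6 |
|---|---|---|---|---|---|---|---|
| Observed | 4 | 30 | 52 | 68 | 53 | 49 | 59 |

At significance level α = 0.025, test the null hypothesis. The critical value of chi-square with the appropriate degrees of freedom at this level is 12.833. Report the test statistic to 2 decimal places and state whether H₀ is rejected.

Expected counts E_i = n·p_i: 315×0.022 = 6.93, 315×0.085 = 26.775, 315×0.161 = 50.715, 315×0.204 = 64.26, 315×0.194 = 61.11, 315×0.148 = 46.62, 315×0.186 = 58.59.
χ² = (4−6.93)²/6.93 + (30−26.775)²/26.775 + (52−50.715)²/50.715 + (68−64.26)²/64.26 + (53−61.11)²/61.11 + (49−46.62)²/46.62 + (59−58.59)²/58.59
   = 1.239 + 0.388 + 0.033 + 0.218 + 1.076 + 0.122 + 0.003
Sum = 3.08
df = 5. Since 3.08 < 12.833, we do not reject H₀.

3.08; do not reject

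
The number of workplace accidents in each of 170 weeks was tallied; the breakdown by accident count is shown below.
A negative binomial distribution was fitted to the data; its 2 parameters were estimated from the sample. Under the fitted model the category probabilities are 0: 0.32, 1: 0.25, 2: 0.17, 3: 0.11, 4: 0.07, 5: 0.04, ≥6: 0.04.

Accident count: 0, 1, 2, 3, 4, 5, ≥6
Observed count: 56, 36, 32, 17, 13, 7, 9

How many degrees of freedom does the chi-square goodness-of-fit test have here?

4

There are k = 7 categories and 2 parameters estimated from the data, so df = 7 − 1 − 2 = 4.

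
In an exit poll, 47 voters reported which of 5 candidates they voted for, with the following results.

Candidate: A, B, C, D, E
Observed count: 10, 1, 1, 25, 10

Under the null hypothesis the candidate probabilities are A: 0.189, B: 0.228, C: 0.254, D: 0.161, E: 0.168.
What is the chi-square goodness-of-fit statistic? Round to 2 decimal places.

59.69

Expected counts E_i = n·p_i: 47×0.189 = 8.883, 47×0.228 = 10.716, 47×0.254 = 11.938, 47×0.161 = 7.567, 47×0.168 = 7.896.
cat         O        E   (O−E)²/E
A          10    8.883      0.140
B           1   10.716      8.809
C           1   11.938     10.022
D          25    7.567     40.162
E          10    7.896      0.561
Sum = 59.69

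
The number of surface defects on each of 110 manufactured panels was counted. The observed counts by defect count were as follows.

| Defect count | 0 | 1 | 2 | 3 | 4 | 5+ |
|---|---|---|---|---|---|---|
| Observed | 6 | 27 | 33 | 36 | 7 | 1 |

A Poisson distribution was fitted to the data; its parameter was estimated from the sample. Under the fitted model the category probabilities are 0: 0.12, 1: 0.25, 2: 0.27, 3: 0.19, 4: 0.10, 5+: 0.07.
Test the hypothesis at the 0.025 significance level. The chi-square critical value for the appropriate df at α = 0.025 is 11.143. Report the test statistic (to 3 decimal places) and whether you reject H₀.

Expected counts E_i = n·p_i: 110×0.12 = 13.2, 110×0.25 = 27.5, 110×0.27 = 29.7, 110×0.19 = 20.9, 110×0.10 = 11, 110×0.07 = 7.7.
cat         O        E   (O−E)²/E
0           6     13.2     3.9273
1          27     27.5     0.0091
2          33     29.7     0.3667
3          36     20.9    10.9096
4           7       11     1.4545
5+          1      7.7     5.8299
Sum = 22.497
df = 4. Since 22.497 > 11.143, we reject H₀.

22.497; reject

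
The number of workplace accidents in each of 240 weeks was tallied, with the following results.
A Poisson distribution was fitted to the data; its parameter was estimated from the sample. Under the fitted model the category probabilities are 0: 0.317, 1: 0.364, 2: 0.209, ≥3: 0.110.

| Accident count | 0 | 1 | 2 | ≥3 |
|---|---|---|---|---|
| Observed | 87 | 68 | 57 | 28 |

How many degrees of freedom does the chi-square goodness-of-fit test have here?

2

There are k = 4 categories and 1 parameter estimated from the data, so df = 4 − 1 − 1 = 2.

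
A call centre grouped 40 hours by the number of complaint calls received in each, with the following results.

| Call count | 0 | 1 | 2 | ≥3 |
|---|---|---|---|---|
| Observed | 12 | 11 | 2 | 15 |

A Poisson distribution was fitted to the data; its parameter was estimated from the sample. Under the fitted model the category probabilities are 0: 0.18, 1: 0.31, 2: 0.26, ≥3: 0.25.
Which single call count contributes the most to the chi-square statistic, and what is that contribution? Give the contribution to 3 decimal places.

Expected counts E_i = n·p_i: 40×0.18 = 7.2, 40×0.31 = 12.4, 40×0.26 = 10.4, 40×0.25 = 10.
cat         O        E   (O−E)²/E
0          12      7.2     3.2000
1          11     12.4     0.1581
2           2     10.4     6.7846
≥3         15       10     2.5000
The largest term is for 2: 6.785.

2, 6.785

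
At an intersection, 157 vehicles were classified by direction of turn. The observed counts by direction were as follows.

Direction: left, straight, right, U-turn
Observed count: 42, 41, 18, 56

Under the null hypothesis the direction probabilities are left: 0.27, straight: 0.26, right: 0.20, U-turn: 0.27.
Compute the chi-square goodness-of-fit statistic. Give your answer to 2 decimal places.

Expected counts E_i = n·p_i: 157×0.27 = 42.39, 157×0.26 = 40.82, 157×0.20 = 31.4, 157×0.27 = 42.39.
cat           O        E   (O−E)²/E
left         42    42.39      0.004
straight     41    40.82      0.001
right        18     31.4      5.718
U-turn       56    42.39      4.370
Sum = 10.09

10.09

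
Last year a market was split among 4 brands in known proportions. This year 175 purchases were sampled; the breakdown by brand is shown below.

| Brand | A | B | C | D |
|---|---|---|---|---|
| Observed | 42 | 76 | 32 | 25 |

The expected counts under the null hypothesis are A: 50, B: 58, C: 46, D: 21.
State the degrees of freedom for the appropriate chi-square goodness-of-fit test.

There are k = 4 categories and no parameters were estimated from the data, so df = 4 − 1 = 3.

3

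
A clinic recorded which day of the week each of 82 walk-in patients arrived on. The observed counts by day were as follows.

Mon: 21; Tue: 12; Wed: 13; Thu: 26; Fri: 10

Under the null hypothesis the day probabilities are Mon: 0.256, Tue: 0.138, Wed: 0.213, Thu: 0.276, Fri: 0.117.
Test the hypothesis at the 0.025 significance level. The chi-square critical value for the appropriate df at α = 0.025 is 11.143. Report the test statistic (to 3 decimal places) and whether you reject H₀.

Expected counts E_i = n·p_i: 82×0.256 = 20.992, 82×0.138 = 11.316, 82×0.213 = 17.466, 82×0.276 = 22.632, 82×0.117 = 9.594.
χ² = (21−20.992)²/20.992 + (12−11.316)²/11.316 + (13−17.466)²/17.466 + (26−22.632)²/22.632 + (10−9.594)²/9.594
   = 0.0000 + 0.0413 + 1.1419 + 0.5012 + 0.0172
Sum = 1.702
df = 4. Since 1.702 < 11.143, we do not reject H₀.

1.702; do not reject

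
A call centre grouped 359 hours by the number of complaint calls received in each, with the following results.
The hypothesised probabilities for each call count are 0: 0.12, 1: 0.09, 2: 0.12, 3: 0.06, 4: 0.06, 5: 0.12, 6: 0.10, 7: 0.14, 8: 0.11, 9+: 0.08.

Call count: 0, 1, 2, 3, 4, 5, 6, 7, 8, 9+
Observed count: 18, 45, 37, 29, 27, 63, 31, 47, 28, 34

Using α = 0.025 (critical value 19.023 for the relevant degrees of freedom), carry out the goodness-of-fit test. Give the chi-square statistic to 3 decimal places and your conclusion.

38.816; reject

Expected counts E_i = n·p_i: 359×0.12 = 43.08, 359×0.09 = 32.31, 359×0.12 = 43.08, 359×0.06 = 21.54, 359×0.06 = 21.54, 359×0.12 = 43.08, 359×0.10 = 35.9, 359×0.14 = 50.26, 359×0.11 = 39.49, 359×0.08 = 28.72.
0: (18 − 43.08)²/43.08 = 629.0064/43.08 = 14.6009
1: (45 − 32.31)²/32.31 = 161.0361/32.31 = 4.9841
2: (37 − 43.08)²/43.08 = 36.9664/43.08 = 0.8581
3: (29 − 21.54)²/21.54 = 55.6516/21.54 = 2.5836
4: (27 − 21.54)²/21.54 = 29.8116/21.54 = 1.3840
5: (63 − 43.08)²/43.08 = 396.8064/43.08 = 9.2109
6: (31 − 35.9)²/35.9 = 24.01/35.9 = 0.6688
7: (47 − 50.26)²/50.26 = 10.6276/50.26 = 0.2115
8: (28 − 39.49)²/39.49 = 132.0201/39.49 = 3.3431
9+: (34 − 28.72)²/28.72 = 27.8784/28.72 = 0.9707
Sum = 38.816
df = 9. Since 38.816 > 19.023, we reject H₀.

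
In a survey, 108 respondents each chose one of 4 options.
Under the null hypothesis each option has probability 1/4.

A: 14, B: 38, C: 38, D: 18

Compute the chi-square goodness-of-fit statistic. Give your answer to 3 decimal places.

Under H₀ each category has probability 1/4, so each expected count is 108/4 = 27.
χ² = (14−27)²/27 + (38−27)²/27 + (38−27)²/27 + (18−27)²/27
   = 6.2593 + 4.4815 + 4.4815 + 3.0000
Sum = 18.222

18.222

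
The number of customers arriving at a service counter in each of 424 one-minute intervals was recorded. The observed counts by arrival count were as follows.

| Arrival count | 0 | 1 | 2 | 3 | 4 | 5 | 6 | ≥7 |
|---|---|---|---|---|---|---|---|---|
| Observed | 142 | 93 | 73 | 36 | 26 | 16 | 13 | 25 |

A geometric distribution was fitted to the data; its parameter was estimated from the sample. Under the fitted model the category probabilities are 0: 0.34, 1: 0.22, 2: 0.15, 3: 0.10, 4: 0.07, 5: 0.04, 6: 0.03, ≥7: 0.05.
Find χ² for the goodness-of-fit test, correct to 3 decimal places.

3.586

Expected counts E_i = n·p_i: 424×0.34 = 144.16, 424×0.22 = 93.28, 424×0.15 = 63.6, 424×0.10 = 42.4, 424×0.07 = 29.68, 424×0.04 = 16.96, 424×0.03 = 12.72, 424×0.05 = 21.2.
χ² = (142−144.16)²/144.16 + (93−93.28)²/93.28 + (73−63.6)²/63.6 + (36−42.4)²/42.4 + (26−29.68)²/29.68 + (16−16.96)²/16.96 + (13−12.72)²/12.72 + (25−21.2)²/21.2
   = 0.0324 + 0.0008 + 1.3893 + 0.9660 + 0.4563 + 0.0543 + 0.0062 + 0.6811
Sum = 3.586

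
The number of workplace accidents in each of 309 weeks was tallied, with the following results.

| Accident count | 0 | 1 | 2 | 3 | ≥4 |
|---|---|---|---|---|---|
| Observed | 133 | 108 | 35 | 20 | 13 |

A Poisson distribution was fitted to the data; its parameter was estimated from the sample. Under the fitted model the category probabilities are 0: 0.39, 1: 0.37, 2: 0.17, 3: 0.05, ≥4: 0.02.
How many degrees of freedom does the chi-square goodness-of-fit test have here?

3

There are k = 5 categories and 1 parameter estimated from the data, so df = 5 − 1 − 1 = 3.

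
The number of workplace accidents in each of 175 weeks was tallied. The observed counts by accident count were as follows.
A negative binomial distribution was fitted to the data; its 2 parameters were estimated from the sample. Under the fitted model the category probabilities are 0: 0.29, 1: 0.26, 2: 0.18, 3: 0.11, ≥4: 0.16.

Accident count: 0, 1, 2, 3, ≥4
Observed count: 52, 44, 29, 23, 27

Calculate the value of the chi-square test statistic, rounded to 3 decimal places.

1.045

Expected counts E_i = n·p_i: 175×0.29 = 50.75, 175×0.26 = 45.5, 175×0.18 = 31.5, 175×0.11 = 19.25, 175×0.16 = 28.
0: (52 − 50.75)²/50.75 = 1.5625/50.75 = 0.0308
1: (44 − 45.5)²/45.5 = 2.25/45.5 = 0.0495
2: (29 − 31.5)²/31.5 = 6.25/31.5 = 0.1984
3: (23 − 19.25)²/19.25 = 14.0625/19.25 = 0.7305
≥4: (27 − 28)²/28 = 1/28 = 0.0357
Sum = 1.045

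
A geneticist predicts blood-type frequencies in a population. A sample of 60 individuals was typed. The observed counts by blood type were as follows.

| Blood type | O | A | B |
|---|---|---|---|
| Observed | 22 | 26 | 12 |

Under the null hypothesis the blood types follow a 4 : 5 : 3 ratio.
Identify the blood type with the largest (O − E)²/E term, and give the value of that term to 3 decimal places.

Ratio total = 12. Expected counts: 60×4/12 = 20, 60×5/12 = 25, 60×3/12 = 15.
χ² = (22−20)²/20 + (26−25)²/25 + (12−15)²/15
   = 0.2000 + 0.0400 + 0.6000
The largest term is for B: 0.600.

B, 0.600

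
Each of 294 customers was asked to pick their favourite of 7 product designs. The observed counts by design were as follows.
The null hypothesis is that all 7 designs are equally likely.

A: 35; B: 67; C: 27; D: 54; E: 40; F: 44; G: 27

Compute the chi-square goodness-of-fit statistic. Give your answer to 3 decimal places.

Under H₀ each category has probability 1/7, so each expected count is 294/7 = 42.
cat         O        E   (O−E)²/E
A          35       42     1.1667
B          67       42    14.8810
C          27       42     5.3571
D          54       42     3.4286
E          40       42     0.0952
F          44       42     0.0952
G          27       42     5.3571
Sum = 30.381

30.381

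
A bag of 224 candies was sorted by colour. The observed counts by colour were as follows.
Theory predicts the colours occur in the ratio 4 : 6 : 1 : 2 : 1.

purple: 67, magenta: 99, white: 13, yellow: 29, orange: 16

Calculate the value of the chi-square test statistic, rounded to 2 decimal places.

1.08

Ratio total = 14. Expected counts: 224×4/14 = 64, 224×6/14 = 96, 224×1/14 = 16, 224×2/14 = 32, 224×1/14 = 16.
cat          O        E   (O−E)²/E
purple      67       64      0.141
magenta     99       96      0.094
white       13       16      0.563
yellow      29       32      0.281
orange      16       16      0.000
Sum = 1.08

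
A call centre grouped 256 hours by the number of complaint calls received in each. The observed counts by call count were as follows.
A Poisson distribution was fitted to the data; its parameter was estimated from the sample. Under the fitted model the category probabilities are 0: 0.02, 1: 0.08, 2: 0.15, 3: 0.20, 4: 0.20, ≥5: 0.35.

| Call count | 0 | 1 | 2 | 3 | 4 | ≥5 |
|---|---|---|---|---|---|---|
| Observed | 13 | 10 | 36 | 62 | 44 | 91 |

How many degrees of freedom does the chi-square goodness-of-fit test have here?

4

There are k = 6 categories and 1 parameter estimated from the data, so df = 6 − 1 − 1 = 4.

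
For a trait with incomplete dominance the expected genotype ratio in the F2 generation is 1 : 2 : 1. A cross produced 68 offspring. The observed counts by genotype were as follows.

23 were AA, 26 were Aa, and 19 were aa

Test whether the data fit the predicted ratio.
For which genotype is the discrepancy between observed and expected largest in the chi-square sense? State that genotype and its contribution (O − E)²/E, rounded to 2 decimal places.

AA, 2.12

Ratio total = 4. Expected counts: 68×1/4 = 17, 68×2/4 = 34, 68×1/4 = 17.
χ² = (23−17)²/17 + (26−34)²/34 + (19−17)²/17
   = 2.118 + 1.882 + 0.235
The largest term is for AA: 2.12.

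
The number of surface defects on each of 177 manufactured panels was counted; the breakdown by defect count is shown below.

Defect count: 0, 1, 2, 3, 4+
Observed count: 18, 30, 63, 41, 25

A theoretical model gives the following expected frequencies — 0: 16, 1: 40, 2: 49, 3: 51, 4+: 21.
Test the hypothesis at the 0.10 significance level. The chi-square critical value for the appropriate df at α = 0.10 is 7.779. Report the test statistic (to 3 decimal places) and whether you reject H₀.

χ² = (18−16)²/16 + (30−40)²/40 + (63−49)²/49 + (41−51)²/51 + (25−21)²/21
   = 0.2500 + 2.5000 + 4.0000 + 1.9608 + 0.7619
Sum = 9.473
df = 4. Since 9.473 > 7.779, we reject H₀.

9.473; reject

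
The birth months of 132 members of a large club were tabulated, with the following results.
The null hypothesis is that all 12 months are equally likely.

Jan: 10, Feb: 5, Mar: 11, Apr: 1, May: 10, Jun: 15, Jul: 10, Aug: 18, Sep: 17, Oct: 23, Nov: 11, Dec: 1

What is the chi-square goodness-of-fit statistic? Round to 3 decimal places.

44.000

Under H₀ each category has probability 1/12, so each expected count is 132/12 = 11.
χ² = (10−11)²/11 + (5−11)²/11 + (11−11)²/11 + (1−11)²/11 + (10−11)²/11 + (15−11)²/11 + (10−11)²/11 + (18−11)²/11 + (17−11)²/11 + (23−11)²/11 + (11−11)²/11 + (1−11)²/11
   = 0.0909 + 3.2727 + 0.0000 + 9.0909 + 0.0909 + 1.4545 + 0.0909 + 4.4545 + 3.2727 + 13.0909 + 0.0000 + 9.0909
Sum = 44.000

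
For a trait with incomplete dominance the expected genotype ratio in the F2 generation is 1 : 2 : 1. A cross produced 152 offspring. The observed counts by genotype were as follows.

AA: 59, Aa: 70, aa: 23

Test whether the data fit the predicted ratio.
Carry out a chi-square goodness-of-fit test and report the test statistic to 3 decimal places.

Ratio total = 4. Expected counts: 152×1/4 = 38, 152×2/4 = 76, 152×1/4 = 38.
AA: (59 − 38)²/38 = 441/38 = 11.6053
Aa: (70 − 76)²/76 = 36/76 = 0.4737
aa: (23 − 38)²/38 = 225/38 = 5.9211
Sum = 18.000

18.000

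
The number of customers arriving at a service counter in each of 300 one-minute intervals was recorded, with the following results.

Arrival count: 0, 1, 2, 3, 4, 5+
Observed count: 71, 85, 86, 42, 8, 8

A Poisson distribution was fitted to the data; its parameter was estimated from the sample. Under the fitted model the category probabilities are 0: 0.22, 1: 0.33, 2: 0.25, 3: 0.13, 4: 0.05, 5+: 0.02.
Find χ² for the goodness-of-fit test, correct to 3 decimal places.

8.136

Expected counts E_i = n·p_i: 300×0.22 = 66, 300×0.33 = 99, 300×0.25 = 75, 300×0.13 = 39, 300×0.05 = 15, 300×0.02 = 6.
χ² = (71−66)²/66 + (85−99)²/99 + (86−75)²/75 + (42−39)²/39 + (8−15)²/15 + (8−6)²/6
   = 0.3788 + 1.9798 + 1.6133 + 0.2308 + 3.2667 + 0.6667
Sum = 8.136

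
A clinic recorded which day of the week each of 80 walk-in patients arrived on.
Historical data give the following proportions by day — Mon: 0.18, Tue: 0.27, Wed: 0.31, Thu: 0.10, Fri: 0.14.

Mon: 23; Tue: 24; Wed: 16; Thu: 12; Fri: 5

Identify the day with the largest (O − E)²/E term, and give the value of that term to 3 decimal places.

Mon, 5.136

Expected counts E_i = n·p_i: 80×0.18 = 14.4, 80×0.27 = 21.6, 80×0.31 = 24.8, 80×0.10 = 8, 80×0.14 = 11.2.
cat         O        E   (O−E)²/E
Mon        23     14.4     5.1361
Tue        24     21.6     0.2667
Wed        16     24.8     3.1226
Thu        12        8     2.0000
Fri         5     11.2     3.4321
The largest term is for Mon: 5.136.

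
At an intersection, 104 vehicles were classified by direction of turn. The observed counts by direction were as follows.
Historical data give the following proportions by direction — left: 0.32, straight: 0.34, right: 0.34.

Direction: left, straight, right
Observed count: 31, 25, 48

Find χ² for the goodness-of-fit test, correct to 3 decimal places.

7.710

Expected counts E_i = n·p_i: 104×0.32 = 33.28, 104×0.34 = 35.36, 104×0.34 = 35.36.
cat           O        E   (O−E)²/E
left         31    33.28     0.1562
straight     25    35.36     3.0353
right        48    35.36     4.5184
Sum = 7.710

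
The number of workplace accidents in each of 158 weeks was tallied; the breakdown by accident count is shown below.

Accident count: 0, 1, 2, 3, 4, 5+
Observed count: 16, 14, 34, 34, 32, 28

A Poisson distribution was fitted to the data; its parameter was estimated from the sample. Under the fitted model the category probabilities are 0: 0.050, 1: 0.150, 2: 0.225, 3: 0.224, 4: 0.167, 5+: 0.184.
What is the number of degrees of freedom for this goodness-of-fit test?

There are k = 6 categories and 1 parameter estimated from the data, so df = 6 − 1 − 1 = 4.

4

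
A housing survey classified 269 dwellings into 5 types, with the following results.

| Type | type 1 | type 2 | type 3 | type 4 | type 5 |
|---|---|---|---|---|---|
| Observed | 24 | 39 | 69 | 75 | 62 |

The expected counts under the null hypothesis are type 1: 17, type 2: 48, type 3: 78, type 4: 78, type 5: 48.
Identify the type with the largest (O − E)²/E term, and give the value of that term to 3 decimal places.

type 1: (24 − 17)²/17 = 49/17 = 2.8824
type 2: (39 − 48)²/48 = 81/48 = 1.6875
type 3: (69 − 78)²/78 = 81/78 = 1.0385
type 4: (75 − 78)²/78 = 9/78 = 0.1154
type 5: (62 − 48)²/48 = 196/48 = 4.0833
The largest term is for type 5: 4.083.

type 5, 4.083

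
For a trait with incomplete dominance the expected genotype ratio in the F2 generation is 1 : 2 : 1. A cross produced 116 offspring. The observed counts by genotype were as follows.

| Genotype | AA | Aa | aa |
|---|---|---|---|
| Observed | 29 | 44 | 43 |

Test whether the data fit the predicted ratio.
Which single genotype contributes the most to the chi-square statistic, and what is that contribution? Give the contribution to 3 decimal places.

Ratio total = 4. Expected counts: 116×1/4 = 29, 116×2/4 = 58, 116×1/4 = 29.
AA: (29 − 29)²/29 = 0/29 = 0.0000
Aa: (44 − 58)²/58 = 196/58 = 3.3793
aa: (43 − 29)²/29 = 196/29 = 6.7586
The largest term is for aa: 6.759.

aa, 6.759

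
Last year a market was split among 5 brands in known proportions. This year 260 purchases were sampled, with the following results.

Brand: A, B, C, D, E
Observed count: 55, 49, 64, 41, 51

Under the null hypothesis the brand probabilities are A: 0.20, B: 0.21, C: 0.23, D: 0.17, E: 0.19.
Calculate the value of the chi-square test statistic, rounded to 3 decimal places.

1.326

Expected counts E_i = n·p_i: 260×0.20 = 52, 260×0.21 = 54.6, 260×0.23 = 59.8, 260×0.17 = 44.2, 260×0.19 = 49.4.
A: (55 − 52)²/52 = 9/52 = 0.1731
B: (49 − 54.6)²/54.6 = 31.36/54.6 = 0.5744
C: (64 − 59.8)²/59.8 = 17.64/59.8 = 0.2950
D: (41 − 44.2)²/44.2 = 10.24/44.2 = 0.2317
E: (51 − 49.4)²/49.4 = 2.56/49.4 = 0.0518
Sum = 1.326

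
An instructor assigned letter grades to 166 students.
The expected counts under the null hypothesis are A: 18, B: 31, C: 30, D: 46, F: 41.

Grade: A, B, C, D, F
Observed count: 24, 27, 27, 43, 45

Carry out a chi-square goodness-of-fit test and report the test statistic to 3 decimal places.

χ² = (24−18)²/18 + (27−31)²/31 + (27−30)²/30 + (43−46)²/46 + (45−41)²/41
   = 2.0000 + 0.5161 + 0.3000 + 0.1957 + 0.3902
Sum = 3.402

3.402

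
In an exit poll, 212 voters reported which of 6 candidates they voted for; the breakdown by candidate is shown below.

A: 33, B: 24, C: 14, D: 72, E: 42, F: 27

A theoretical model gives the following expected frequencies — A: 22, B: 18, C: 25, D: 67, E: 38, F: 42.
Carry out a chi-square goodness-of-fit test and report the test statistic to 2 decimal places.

χ² = (33−22)²/22 + (24−18)²/18 + (14−25)²/25 + (72−67)²/67 + (42−38)²/38 + (27−42)²/42
   = 5.500 + 2.000 + 4.840 + 0.373 + 0.421 + 5.357
Sum = 18.49

18.49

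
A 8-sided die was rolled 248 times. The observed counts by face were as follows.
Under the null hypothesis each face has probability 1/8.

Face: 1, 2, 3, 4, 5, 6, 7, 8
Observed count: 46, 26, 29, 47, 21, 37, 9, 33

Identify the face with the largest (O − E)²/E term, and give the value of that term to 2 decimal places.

Under H₀ each category has probability 1/8, so each expected count is 248/8 = 31.
χ² = (46−31)²/31 + (26−31)²/31 + (29−31)²/31 + (47−31)²/31 + (21−31)²/31 + (37−31)²/31 + (9−31)²/31 + (33−31)²/31
   = 7.258 + 0.806 + 0.129 + 8.258 + 3.226 + 1.161 + 15.613 + 0.129
The largest term is for 7: 15.61.

7, 15.61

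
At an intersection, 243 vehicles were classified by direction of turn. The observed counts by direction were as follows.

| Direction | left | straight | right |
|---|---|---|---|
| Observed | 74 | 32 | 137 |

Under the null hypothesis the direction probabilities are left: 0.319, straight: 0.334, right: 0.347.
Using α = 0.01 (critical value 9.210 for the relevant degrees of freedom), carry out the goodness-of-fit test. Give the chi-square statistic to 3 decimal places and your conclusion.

62.849; reject

Expected counts E_i = n·p_i: 243×0.319 = 77.517, 243×0.334 = 81.162, 243×0.347 = 84.321.
cat           O        E   (O−E)²/E
left         74   77.517     0.1596
straight     32   81.162    29.7787
right       137   84.321    32.9109
Sum = 62.849
df = 2. Since 62.849 > 9.210, we reject H₀.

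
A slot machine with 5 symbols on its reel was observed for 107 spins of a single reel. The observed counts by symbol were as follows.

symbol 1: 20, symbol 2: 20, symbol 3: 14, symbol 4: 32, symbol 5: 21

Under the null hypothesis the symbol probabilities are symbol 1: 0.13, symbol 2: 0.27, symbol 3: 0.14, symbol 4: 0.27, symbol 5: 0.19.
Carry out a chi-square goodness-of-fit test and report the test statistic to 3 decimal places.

5.823

Expected counts E_i = n·p_i: 107×0.13 = 13.91, 107×0.27 = 28.89, 107×0.14 = 14.98, 107×0.27 = 28.89, 107×0.19 = 20.33.
symbol 1: (20 − 13.91)²/13.91 = 37.0881/13.91 = 2.6663
symbol 2: (20 − 28.89)²/28.89 = 79.0321/28.89 = 2.7356
symbol 3: (14 − 14.98)²/14.98 = 0.9604/14.98 = 0.0641
symbol 4: (32 − 28.89)²/28.89 = 9.6721/28.89 = 0.3348
symbol 5: (21 − 20.33)²/20.33 = 0.4489/20.33 = 0.0221
Sum = 5.823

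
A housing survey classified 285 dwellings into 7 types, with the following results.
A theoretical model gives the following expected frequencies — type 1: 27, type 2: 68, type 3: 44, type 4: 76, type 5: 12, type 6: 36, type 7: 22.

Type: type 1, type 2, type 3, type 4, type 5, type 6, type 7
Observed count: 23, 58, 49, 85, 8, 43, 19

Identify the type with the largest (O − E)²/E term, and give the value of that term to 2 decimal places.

χ² = (23−27)²/27 + (58−68)²/68 + (49−44)²/44 + (85−76)²/76 + (8−12)²/12 + (43−36)²/36 + (19−22)²/22
   = 0.593 + 1.471 + 0.568 + 1.066 + 1.333 + 1.361 + 0.409
The largest term is for type 2: 1.47.

type 2, 1.47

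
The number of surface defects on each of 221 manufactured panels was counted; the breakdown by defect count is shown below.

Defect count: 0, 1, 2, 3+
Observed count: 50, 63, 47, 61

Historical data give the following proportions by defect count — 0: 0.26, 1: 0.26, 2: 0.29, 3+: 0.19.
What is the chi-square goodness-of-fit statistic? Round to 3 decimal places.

Expected counts E_i = n·p_i: 221×0.26 = 57.46, 221×0.26 = 57.46, 221×0.29 = 64.09, 221×0.19 = 41.99.
χ² = (50−57.46)²/57.46 + (63−57.46)²/57.46 + (47−64.09)²/64.09 + (61−41.99)²/41.99
   = 0.9685 + 0.5341 + 4.5572 + 8.6063
Sum = 14.666

14.666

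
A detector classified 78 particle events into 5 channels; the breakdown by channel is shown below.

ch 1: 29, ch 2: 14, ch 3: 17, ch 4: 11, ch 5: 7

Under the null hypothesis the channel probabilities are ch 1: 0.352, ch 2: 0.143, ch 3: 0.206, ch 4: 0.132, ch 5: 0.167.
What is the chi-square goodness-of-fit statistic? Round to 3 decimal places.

3.703

Expected counts E_i = n·p_i: 78×0.352 = 27.456, 78×0.143 = 11.154, 78×0.206 = 16.068, 78×0.132 = 10.296, 78×0.167 = 13.026.
χ² = (29−27.456)²/27.456 + (14−11.154)²/11.154 + (17−16.068)²/16.068 + (11−10.296)²/10.296 + (7−13.026)²/13.026
   = 0.0868 + 0.7262 + 0.0541 + 0.0481 + 2.7877
Sum = 3.703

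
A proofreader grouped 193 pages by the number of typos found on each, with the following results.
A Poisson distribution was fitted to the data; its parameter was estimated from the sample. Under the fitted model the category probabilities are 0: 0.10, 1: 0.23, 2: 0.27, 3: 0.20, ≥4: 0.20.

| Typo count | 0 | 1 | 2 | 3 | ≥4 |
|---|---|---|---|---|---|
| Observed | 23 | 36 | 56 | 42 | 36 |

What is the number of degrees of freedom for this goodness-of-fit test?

There are k = 5 categories and 1 parameter estimated from the data, so df = 5 − 1 − 1 = 3.

3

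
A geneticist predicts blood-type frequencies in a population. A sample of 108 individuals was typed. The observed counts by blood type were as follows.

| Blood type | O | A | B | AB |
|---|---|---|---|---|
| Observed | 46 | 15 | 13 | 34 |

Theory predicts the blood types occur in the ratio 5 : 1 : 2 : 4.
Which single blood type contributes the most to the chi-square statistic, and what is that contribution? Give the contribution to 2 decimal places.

A, 4.00

Ratio total = 12. Expected counts: 108×5/12 = 45, 108×1/12 = 9, 108×2/12 = 18, 108×4/12 = 36.
χ² = (46−45)²/45 + (15−9)²/9 + (13−18)²/18 + (34−36)²/36
   = 0.022 + 4.000 + 1.389 + 0.111
The largest term is for A: 4.00.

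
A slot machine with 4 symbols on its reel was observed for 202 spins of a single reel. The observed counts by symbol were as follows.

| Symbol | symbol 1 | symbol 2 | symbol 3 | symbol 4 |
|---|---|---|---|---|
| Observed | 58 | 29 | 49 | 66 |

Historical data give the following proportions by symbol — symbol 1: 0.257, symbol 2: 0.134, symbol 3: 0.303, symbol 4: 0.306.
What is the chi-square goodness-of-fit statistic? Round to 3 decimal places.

Expected counts E_i = n·p_i: 202×0.257 = 51.914, 202×0.134 = 27.068, 202×0.303 = 61.206, 202×0.306 = 61.812.
χ² = (58−51.914)²/51.914 + (29−27.068)²/27.068 + (49−61.206)²/61.206 + (66−61.812)²/61.812
   = 0.7135 + 0.1379 + 2.4342 + 0.2838
Sum = 3.569

3.569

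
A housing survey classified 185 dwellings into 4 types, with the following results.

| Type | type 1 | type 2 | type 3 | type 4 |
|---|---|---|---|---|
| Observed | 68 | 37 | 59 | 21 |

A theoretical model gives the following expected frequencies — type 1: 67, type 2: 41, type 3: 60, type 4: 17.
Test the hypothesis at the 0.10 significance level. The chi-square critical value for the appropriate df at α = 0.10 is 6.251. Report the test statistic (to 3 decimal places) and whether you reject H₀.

1.363; do not reject

cat         O        E   (O−E)²/E
type 1     68       67     0.0149
type 2     37       41     0.3902
type 3     59       60     0.0167
type 4     21       17     0.9412
Sum = 1.363
df = 3. Since 1.363 < 6.251, we do not reject H₀.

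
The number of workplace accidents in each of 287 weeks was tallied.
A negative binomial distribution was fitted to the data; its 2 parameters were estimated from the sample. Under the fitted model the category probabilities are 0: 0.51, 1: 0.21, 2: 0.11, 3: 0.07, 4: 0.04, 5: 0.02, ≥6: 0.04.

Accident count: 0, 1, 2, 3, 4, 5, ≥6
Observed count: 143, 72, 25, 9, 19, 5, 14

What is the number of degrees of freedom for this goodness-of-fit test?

There are k = 7 categories and 2 parameters estimated from the data, so df = 7 − 1 − 2 = 4.

4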